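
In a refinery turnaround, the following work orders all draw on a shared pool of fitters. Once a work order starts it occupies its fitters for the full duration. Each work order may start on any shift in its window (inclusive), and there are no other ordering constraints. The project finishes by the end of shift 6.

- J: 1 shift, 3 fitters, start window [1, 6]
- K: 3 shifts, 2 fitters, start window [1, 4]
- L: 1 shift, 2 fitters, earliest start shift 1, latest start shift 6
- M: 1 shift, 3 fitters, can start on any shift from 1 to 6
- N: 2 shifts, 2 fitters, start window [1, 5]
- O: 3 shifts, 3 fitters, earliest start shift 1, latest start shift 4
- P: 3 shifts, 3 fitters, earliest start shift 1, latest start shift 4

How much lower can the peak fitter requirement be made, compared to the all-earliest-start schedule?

Early-start peak: s1:18  s2:10  s3:8  s4:0  s5:0  s6:0 ⇒ 18.
Leveled (J@1, K@1, L@1, M@2, N@2, O@3, P@4): s1:7  s2:7  s3:7  s4:6  s5:6  s6:3 ⇒ 7.
Reduction 18 − 7 = 11.

11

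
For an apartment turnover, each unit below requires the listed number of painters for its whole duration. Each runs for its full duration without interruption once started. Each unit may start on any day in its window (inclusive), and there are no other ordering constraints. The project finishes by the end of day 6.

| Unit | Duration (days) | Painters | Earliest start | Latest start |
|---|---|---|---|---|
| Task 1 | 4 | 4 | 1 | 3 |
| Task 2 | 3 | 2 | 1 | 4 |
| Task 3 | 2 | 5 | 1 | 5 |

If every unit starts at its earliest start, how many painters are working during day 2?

At early start, day 2 has: Task 1, Task 2, Task 3.
Demand: 4 + 2 + 5 = 11.

11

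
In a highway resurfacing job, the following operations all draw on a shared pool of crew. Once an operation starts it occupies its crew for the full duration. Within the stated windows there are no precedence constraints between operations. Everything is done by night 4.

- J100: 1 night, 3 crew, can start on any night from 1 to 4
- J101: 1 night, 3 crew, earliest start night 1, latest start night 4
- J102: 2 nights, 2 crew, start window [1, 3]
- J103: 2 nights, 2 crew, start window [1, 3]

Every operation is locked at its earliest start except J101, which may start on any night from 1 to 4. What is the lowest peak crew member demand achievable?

7

J101@1: n1:10  n2:4  n3:0  n4:0 → peak 10
J101@2: n1:7  n2:7  n3:0  n4:0 → peak 7
J101@3: n1:7  n2:4  n3:3  n4:0 → peak 7
J101@4: n1:7  n2:4  n3:0  n4:3 → peak 7
Best is J101@2, peak 7.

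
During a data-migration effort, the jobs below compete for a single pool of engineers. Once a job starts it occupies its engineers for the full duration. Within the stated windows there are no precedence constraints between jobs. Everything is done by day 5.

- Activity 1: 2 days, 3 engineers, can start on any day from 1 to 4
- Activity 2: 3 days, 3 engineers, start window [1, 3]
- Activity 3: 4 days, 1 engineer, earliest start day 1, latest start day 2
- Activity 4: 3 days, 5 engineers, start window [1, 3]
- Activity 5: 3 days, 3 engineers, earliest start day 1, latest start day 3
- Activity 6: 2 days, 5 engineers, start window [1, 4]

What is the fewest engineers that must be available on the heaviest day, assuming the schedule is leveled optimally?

Early-start (Activity 1@1, Activity 2@1, Activity 3@1, Activity 4@1, Activity 5@1, Activity 6@1) gives peak 20: d1:20  d2:20  d3:12  d4:1  d5:0.
Shift Activity 5→3, Activity 6→4.
Schedule Activity 1@1, Activity 2@1, Activity 3@1, Activity 4@1, Activity 5@3, Activity 6@4: d1:12  d2:12  d3:12  d4:9  d5:8 — peak 12.

12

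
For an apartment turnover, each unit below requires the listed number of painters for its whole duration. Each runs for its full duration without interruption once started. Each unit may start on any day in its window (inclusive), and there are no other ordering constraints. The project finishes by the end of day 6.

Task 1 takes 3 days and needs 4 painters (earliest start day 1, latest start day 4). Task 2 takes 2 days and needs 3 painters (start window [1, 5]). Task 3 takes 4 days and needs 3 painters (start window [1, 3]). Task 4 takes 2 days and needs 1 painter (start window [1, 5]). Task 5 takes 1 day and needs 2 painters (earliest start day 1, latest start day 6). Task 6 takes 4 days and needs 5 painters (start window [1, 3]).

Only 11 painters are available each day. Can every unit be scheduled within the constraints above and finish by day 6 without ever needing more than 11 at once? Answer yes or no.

no

The minimum achievable peak is 12; 11 < 12, so no feasible schedule stays within the cap.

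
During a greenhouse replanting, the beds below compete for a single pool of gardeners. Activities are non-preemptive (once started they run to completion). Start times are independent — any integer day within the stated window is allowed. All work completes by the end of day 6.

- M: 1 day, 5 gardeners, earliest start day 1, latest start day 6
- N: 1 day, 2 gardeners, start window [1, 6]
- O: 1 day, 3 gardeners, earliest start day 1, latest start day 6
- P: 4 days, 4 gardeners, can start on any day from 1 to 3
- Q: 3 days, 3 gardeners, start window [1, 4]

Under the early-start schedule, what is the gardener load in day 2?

At early start, day 2 has: P, Q.
Demand: 4 + 3 = 7.

7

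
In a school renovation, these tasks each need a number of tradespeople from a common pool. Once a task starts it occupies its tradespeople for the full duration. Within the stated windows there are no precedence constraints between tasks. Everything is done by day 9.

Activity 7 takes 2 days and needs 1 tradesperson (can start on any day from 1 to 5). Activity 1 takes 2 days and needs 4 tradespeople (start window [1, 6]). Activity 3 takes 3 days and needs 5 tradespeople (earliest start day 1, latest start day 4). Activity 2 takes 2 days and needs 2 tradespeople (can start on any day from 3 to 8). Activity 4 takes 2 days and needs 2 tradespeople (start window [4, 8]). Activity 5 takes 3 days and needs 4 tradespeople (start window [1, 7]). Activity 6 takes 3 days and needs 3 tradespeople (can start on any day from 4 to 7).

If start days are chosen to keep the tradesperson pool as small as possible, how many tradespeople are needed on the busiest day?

Early-start (Activity 7@1, Activity 1@1, Activity 3@1, Activity 2@3, Activity 4@4, Activity 5@1, Activity 6@4) gives peak 14: d1:14  d2:14  d3:11  d4:7  d5:5  d6:3  d7:0  d8:0  d9:0.
Shift Activity 3→3, Activity 4→5, Activity 5→6, Activity 6→7.
Schedule Activity 7@1, Activity 1@1, Activity 3@3, Activity 2@3, Activity 4@5, Activity 5@6, Activity 6@7: d1:5  d2:5  d3:7  d4:7  d5:7  d6:6  d7:7  d8:7  d9:3 — peak 7.

7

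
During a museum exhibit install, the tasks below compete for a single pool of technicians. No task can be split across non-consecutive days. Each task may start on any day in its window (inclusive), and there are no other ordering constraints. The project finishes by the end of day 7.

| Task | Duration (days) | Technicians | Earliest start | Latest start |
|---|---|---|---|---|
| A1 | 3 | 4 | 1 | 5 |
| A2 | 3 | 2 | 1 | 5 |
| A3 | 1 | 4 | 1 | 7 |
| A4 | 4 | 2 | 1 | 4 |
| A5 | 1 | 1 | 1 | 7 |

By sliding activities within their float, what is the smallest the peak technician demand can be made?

Early-start (A1@1, A2@1, A3@1, A4@1, A5@1) gives peak 13: d1:13  d2:8  d3:8  d4:2  d5:0  d6:0  d7:0.
Shift A3→4, A4→4, A5→5.
Schedule A1@1, A2@1, A3@4, A4@4, A5@5: d1:6  d2:6  d3:6  d4:6  d5:3  d6:2  d7:2 — peak 6.

6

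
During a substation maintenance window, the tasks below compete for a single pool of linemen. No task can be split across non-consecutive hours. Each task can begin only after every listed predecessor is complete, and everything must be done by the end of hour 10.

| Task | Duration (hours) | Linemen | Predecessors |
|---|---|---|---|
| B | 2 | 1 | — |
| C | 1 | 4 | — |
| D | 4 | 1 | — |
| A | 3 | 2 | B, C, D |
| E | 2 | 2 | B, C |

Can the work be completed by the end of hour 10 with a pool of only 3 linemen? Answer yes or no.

The minimum achievable peak is 4; 3 < 4, so no feasible schedule stays within the cap.

no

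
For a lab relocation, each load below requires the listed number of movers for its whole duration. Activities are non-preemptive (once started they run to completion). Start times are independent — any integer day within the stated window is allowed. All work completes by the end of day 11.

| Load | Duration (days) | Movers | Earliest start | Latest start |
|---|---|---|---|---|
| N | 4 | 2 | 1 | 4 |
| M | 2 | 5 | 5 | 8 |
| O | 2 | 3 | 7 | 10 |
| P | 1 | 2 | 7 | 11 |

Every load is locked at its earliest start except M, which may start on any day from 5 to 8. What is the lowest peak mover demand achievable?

M@5: d1:2  d2:2  d3:2  d4:2  d5:5  d6:5  d7:5  d8:3  d9:0  d10:0  d11:0 → peak 5
M@6: d1:2  d2:2  d3:2  d4:2  d5:0  d6:5  d7:10  d8:3  d9:0  d10:0  d11:0 → peak 10
M@7: d1:2  d2:2  d3:2  d4:2  d5:0  d6:0  d7:10  d8:8  d9:0  d10:0  d11:0 → peak 10
M@8: d1:2  d2:2  d3:2  d4:2  d5:0  d6:0  d7:5  d8:8  d9:5  d10:0  d11:0 → peak 8
Best is M@5, peak 5.

5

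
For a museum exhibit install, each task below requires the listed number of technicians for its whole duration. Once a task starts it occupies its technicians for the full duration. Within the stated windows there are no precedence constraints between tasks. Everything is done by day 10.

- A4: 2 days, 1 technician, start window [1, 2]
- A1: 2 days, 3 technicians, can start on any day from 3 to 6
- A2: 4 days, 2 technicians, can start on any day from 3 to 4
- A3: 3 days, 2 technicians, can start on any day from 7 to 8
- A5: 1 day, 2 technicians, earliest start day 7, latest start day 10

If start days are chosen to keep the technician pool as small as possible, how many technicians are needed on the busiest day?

5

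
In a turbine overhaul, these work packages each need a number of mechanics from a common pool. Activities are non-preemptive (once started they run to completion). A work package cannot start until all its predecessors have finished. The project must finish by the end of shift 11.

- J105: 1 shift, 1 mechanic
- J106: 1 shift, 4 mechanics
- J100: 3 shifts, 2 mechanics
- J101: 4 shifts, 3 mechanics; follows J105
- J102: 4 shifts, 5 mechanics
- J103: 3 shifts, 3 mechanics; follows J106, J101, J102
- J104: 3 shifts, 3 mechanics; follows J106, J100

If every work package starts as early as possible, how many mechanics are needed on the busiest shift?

12

Early-start schedule: J105@1, J106@1, J100@1, J101@2, J102@1, J103@6, J104@4.
Load per shift: shift 1: 12, shift 2: 10, shift 3: 10, shift 4: 11, shift 5: 6, shift 6: 6, shift 7: 3, shift 8: 3, shift 9: 0, shift 10: 0, shift 11: 0.
Peak is 12.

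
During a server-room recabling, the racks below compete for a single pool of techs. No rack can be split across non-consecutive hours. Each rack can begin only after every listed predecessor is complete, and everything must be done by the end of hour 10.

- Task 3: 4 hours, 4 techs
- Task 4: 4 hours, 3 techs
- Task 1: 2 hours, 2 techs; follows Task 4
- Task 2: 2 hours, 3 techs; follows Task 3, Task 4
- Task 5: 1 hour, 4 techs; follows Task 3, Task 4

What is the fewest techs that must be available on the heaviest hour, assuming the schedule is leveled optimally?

Early-start (Task 3@1, Task 4@1, Task 1@5, Task 2@5, Task 5@5) gives peak 9: h1:7  h2:7  h3:7  h4:7  h5:9  h6:5  h7:0  h8:0  h9:0  h10:0.
Shift Task 5→7.
Schedule Task 3@1, Task 4@1, Task 1@5, Task 2@5, Task 5@7: h1:7  h2:7  h3:7  h4:7  h5:5  h6:5  h7:4  h8:0  h9:0  h10:0 — peak 7.

7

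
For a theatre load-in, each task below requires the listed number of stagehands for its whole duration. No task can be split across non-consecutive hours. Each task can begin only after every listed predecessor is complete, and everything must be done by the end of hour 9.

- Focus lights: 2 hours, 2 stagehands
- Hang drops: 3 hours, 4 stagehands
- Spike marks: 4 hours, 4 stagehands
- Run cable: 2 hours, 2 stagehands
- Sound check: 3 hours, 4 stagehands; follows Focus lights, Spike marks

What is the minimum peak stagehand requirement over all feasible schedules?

Early-start (Focus lights@1, Hang drops@1, Spike marks@1, Run cable@1, Sound check@5) gives peak 12: h1:12  h2:12  h3:8  h4:4  h5:4  h6:4  h7:4  h8:0  h9:0.
Shift Spike marks→3, Sound check→7.
Schedule Focus lights@1, Hang drops@1, Spike marks@3, Run cable@1, Sound check@7: h1:8  h2:8  h3:8  h4:4  h5:4  h6:4  h7:4  h8:4  h9:4 — peak 8.

8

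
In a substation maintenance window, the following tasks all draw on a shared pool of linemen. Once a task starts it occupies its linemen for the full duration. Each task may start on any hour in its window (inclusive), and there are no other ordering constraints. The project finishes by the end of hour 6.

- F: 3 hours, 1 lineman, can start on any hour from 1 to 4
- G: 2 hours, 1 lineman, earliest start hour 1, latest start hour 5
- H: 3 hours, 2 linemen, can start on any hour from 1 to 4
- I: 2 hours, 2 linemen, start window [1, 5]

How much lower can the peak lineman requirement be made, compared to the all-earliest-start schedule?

3

Early-start peak: h1:6  h2:6  h3:3  h4:0  h5:0  h6:0 ⇒ 6.
Leveled (F@1, G@3, H@4, I@1): h1:3  h2:3  h3:2  h4:3  h5:2  h6:2 ⇒ 3.
Reduction 6 − 3 = 3.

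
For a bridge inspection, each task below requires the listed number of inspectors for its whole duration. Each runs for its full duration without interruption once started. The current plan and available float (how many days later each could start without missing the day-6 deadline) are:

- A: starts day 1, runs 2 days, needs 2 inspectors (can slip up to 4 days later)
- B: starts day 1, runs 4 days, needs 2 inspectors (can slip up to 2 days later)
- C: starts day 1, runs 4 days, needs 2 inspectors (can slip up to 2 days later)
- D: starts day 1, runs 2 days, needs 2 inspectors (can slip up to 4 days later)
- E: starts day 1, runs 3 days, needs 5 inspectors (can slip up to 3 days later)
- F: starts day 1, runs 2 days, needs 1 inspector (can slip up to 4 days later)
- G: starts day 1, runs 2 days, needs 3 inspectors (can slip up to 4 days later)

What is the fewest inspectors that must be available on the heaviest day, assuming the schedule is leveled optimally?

9

Early-start (A@1, B@1, C@1, D@1, E@1, F@1, G@1) gives peak 17: d1:17  d2:17  d3:9  d4:4  d5:0  d6:0.
Shift E→3, G→5.
Schedule A@1, B@1, C@1, D@1, E@3, F@1, G@5: d1:9  d2:9  d3:9  d4:9  d5:8  d6:3 — peak 9.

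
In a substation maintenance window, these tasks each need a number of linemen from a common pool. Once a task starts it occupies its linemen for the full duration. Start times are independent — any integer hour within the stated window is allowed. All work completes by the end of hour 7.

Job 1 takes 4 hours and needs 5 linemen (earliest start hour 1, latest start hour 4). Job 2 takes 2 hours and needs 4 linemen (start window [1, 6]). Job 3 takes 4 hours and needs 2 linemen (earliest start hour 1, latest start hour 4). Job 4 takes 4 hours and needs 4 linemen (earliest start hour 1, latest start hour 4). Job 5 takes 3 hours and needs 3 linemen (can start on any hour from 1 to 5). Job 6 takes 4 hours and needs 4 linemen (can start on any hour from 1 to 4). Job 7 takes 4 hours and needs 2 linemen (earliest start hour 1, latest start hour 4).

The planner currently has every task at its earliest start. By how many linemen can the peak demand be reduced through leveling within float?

Early-start peak: h1:24  h2:24  h3:20  h4:17  h5:0  h6:0  h7:0 ⇒ 24.
Leveled (Job 1@1, Job 2@1, Job 3@1, Job 4@1, Job 5@5, Job 6@3, Job 7@1): h1:17  h2:17  h3:17  h4:17  h5:7  h6:7  h7:3 ⇒ 17.
Reduction 24 − 17 = 7.

7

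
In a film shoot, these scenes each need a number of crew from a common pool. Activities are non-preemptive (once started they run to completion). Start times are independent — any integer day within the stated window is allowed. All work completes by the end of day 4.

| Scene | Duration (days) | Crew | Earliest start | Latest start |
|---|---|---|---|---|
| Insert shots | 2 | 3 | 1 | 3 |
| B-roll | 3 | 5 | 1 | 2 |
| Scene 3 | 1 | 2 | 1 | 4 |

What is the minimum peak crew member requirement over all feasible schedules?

8

Early-start (Insert shots@1, B-roll@1, Scene 3@1) gives peak 10: d1:10  d2:8  d3:5  d4:0.
Shift Scene 3→3.
Schedule Insert shots@1, B-roll@1, Scene 3@3: d1:8  d2:8  d3:7  d4:0 — peak 8.
No arrangement of the 24 feasible schedules does better.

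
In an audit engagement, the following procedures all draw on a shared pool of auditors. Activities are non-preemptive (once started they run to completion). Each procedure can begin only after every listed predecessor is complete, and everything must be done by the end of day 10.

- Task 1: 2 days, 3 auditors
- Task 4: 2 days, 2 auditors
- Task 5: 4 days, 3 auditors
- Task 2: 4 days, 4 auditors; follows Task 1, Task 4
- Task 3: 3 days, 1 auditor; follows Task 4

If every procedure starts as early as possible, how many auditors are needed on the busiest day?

Early-start schedule: Task 1@1, Task 4@1, Task 5@1, Task 2@3, Task 3@3.
Load per day: day 1: 8, day 2: 8, day 3: 8, day 4: 8, day 5: 5, day 6: 4, day 7: 0, day 8: 0, day 9: 0, day 10: 0.
Peak is 8.

8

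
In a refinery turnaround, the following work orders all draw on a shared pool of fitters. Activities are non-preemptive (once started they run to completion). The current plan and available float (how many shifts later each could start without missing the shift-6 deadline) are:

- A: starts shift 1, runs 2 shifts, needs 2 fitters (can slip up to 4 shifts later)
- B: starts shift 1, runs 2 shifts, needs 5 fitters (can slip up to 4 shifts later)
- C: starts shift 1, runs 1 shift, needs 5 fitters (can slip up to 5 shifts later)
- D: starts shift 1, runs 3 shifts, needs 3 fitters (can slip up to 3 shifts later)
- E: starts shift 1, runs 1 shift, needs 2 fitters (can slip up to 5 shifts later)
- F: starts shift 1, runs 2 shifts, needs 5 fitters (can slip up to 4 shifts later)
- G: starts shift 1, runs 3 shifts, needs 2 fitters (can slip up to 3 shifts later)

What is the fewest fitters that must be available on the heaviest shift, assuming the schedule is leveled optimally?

9

Early-start (A@1, B@1, C@1, D@1, E@1, F@1, G@1) gives peak 24: s1:24  s2:17  s3:5  s4:0  s5:0  s6:0.
Shift C→3, D→4, F→5, G→2.
Schedule A@1, B@1, C@3, D@4, E@1, F@5, G@2: s1:9  s2:9  s3:7  s4:5  s5:8  s6:8 — peak 9.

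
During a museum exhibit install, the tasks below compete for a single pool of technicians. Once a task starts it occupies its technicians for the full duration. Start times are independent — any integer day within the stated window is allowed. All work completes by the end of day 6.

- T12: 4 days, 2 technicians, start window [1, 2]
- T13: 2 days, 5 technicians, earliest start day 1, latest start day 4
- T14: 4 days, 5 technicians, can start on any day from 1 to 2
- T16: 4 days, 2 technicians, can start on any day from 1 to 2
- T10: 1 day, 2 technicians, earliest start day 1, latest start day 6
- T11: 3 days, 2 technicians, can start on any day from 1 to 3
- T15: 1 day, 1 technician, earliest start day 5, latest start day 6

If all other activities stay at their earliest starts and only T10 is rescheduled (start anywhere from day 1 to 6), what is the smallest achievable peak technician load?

16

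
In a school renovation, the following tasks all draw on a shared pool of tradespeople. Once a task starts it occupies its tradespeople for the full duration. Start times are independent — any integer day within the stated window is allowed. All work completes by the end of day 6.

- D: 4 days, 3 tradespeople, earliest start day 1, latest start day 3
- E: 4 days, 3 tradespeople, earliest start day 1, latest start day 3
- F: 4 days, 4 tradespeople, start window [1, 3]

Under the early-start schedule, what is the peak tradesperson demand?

Early-start schedule: D@1, E@1, F@1.
Load per day: day 1: 10, day 2: 10, day 3: 10, day 4: 10, day 5: 0, day 6: 0.
Peak is 10.

10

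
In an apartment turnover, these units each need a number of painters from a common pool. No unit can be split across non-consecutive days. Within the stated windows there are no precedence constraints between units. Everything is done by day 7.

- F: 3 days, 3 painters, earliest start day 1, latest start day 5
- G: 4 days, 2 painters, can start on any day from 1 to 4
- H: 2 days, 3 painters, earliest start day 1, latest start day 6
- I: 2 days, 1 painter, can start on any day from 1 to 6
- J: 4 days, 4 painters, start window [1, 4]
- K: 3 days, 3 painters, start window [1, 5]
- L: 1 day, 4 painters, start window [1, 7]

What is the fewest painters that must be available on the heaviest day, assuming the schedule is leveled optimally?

Early-start (F@1, G@1, H@1, I@1, J@1, K@1, L@1) gives peak 20: d1:20  d2:16  d3:12  d4:6  d5:0  d6:0  d7:0.
Shift H→5, I→4, J→4, L→7.
Schedule F@1, G@1, H@5, I@4, J@4, K@1, L@7: d1:8  d2:8  d3:8  d4:7  d5:8  d6:7  d7:8 — peak 8.
Total painter-days = 54 over 7 days ⇒ peak ≥ ⌈54/7⌉ = 8, so 8 is optimal.

8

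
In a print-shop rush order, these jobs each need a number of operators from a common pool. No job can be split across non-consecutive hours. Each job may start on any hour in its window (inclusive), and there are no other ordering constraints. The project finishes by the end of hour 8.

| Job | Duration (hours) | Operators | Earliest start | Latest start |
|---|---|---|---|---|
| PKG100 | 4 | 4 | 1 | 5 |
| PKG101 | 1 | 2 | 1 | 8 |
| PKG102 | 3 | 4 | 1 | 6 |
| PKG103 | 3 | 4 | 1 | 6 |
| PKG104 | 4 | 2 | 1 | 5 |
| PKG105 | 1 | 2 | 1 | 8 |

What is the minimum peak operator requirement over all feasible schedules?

8

Early-start (PKG100@1, PKG101@1, PKG102@1, PKG103@1, PKG104@1, PKG105@1) gives peak 18: h1:18  h2:14  h3:14  h4:6  h5:0  h6:0  h7:0  h8:0.
Shift PKG102→2, PKG103→5, PKG104→5.
Schedule PKG100@1, PKG101@1, PKG102@2, PKG103@5, PKG104@5, PKG105@1: h1:8  h2:8  h3:8  h4:8  h5:6  h6:6  h7:6  h8:2 — peak 8.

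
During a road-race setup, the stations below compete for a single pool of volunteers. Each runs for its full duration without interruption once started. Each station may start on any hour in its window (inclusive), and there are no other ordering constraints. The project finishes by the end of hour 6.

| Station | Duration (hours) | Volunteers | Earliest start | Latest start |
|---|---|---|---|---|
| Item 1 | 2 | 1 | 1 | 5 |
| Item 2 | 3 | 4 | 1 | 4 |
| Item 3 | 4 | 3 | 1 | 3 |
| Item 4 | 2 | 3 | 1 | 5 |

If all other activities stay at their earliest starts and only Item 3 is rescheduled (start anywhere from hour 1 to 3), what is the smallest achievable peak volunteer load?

8

Item 3@1: h1:11  h2:11  h3:7  h4:3  h5:0  h6:0 → peak 11
Item 3@2: h1:8  h2:11  h3:7  h4:3  h5:3  h6:0 → peak 11
Item 3@3: h1:8  h2:8  h3:7  h4:3  h5:3  h6:3 → peak 8
Best is Item 3@3, peak 8.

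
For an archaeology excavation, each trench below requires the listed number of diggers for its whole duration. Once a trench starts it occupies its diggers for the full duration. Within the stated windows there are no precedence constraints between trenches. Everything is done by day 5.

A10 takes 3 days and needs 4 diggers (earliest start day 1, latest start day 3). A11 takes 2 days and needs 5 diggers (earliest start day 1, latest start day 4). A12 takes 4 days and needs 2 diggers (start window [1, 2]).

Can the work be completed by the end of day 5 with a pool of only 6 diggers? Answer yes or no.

no

The minimum achievable peak is 7; 6 < 7, so no feasible schedule stays within the cap.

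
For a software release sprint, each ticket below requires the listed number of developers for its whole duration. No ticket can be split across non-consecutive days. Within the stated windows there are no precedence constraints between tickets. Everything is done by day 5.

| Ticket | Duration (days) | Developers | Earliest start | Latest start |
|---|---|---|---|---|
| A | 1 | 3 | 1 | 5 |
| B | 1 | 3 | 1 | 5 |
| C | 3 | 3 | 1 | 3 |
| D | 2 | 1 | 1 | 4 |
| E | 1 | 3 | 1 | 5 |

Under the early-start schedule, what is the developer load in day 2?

4

At early start, day 2 has: C, D.
Demand: 3 + 1 = 4.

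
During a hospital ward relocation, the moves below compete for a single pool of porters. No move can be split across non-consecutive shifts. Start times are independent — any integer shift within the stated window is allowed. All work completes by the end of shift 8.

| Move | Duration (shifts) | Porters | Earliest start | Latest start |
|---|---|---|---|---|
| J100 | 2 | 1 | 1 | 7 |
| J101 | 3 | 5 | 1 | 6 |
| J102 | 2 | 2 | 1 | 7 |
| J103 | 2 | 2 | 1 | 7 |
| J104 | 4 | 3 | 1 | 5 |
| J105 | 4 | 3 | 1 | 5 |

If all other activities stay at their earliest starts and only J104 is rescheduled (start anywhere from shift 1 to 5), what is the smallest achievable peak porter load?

J104@1: s1:16  s2:16  s3:11  s4:6  s5:0  s6:0  s7:0  s8:0 → peak 16
J104@2: s1:13  s2:16  s3:11  s4:6  s5:3  s6:0  s7:0  s8:0 → peak 16
J104@3: s1:13  s2:13  s3:11  s4:6  s5:3  s6:3  s7:0  s8:0 → peak 13
J104@4: s1:13  s2:13  s3:8  s4:6  s5:3  s6:3  s7:3  s8:0 → peak 13
J104@5: s1:13  s2:13  s3:8  s4:3  s5:3  s6:3  s7:3  s8:3 → peak 13
Best is J104@3, peak 13.

13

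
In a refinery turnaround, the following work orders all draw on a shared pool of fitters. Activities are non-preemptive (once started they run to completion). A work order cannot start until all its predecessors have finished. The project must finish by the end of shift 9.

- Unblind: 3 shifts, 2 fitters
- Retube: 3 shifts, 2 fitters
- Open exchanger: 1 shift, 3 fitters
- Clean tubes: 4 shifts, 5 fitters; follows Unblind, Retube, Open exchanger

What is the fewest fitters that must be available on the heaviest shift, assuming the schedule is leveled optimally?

5

Early-start (Unblind@1, Retube@1, Open exchanger@1, Clean tubes@4) gives peak 7: s1:7  s2:4  s3:4  s4:5  s5:5  s6:5  s7:5  s8:0  s9:0.
Shift Open exchanger→4, Clean tubes→5.
Schedule Unblind@1, Retube@1, Open exchanger@4, Clean tubes@5: s1:4  s2:4  s3:4  s4:3  s5:5  s6:5  s7:5  s8:5  s9:0 — peak 5.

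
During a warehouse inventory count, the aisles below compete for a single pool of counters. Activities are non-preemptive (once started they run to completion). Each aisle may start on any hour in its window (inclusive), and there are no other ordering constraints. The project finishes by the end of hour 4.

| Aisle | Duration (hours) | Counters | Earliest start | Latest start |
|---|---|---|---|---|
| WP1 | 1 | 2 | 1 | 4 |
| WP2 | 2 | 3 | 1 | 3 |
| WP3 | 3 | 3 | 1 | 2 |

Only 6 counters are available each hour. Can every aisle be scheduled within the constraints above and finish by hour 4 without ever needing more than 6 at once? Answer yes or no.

yes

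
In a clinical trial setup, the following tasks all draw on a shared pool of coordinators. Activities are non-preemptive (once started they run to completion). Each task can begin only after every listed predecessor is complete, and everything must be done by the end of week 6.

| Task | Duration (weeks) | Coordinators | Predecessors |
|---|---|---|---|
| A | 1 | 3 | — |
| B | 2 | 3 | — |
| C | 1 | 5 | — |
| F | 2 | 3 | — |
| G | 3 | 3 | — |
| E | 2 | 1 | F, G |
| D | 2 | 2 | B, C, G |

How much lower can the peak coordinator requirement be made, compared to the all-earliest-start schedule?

Early-start peak: w1:17  w2:9  w3:3  w4:3  w5:3  w6:0 ⇒ 17.
Leveled (A@5, B@1, C@1, F@3, G@2, E@5, D@5): w1:8  w2:6  w3:6  w4:6  w5:6  w6:3 ⇒ 8.
Reduction 17 − 8 = 9.

9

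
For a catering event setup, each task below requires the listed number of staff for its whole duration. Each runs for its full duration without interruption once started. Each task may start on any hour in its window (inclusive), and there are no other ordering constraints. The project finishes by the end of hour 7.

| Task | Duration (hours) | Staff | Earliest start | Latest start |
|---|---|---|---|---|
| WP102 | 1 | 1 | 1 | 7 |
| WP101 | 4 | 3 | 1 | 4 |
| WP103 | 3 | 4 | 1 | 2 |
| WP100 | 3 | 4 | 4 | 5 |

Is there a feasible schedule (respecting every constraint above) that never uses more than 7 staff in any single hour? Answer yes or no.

yes

Schedule WP102@1, WP101@1, WP103@2, WP100@5: h1:4  h2:7  h3:7  h4:7  h5:4  h6:4  h7:4 — peak 7 ≤ 7.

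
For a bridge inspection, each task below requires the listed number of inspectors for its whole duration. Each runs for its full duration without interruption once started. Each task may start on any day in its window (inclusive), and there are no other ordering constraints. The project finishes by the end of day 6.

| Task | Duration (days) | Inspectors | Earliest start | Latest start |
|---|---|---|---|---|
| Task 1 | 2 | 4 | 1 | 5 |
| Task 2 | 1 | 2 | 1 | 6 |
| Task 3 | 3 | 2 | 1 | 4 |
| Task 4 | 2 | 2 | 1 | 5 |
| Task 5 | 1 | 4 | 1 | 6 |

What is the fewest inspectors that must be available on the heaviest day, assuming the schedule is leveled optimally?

Early-start (Task 1@1, Task 2@1, Task 3@1, Task 4@1, Task 5@1) gives peak 14: d1:14  d2:8  d3:2  d4:0  d5:0  d6:0.
Shift Task 2→3, Task 3→3, Task 4→4, Task 5→6.
Schedule Task 1@1, Task 2@3, Task 3@3, Task 4@4, Task 5@6: d1:4  d2:4  d3:4  d4:4  d5:4  d6:4 — peak 4.
Total inspector-days = 24 over 6 days ⇒ peak ≥ ⌈24/6⌉ = 4, so 4 is optimal.

4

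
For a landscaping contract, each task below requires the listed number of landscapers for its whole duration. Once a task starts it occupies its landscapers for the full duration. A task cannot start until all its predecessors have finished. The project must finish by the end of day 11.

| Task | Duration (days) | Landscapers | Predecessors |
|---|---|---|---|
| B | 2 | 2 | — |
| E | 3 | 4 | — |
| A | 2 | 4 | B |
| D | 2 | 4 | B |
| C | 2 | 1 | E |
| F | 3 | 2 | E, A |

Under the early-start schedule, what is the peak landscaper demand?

Early-start schedule: B@1, E@1, A@3, D@3, C@4, F@5.
Load per day: day 1: 6, day 2: 6, day 3: 12, day 4: 9, day 5: 3, day 6: 2, day 7: 2, day 8: 0, day 9: 0, day 10: 0, day 11: 0.
Peak is 12.

12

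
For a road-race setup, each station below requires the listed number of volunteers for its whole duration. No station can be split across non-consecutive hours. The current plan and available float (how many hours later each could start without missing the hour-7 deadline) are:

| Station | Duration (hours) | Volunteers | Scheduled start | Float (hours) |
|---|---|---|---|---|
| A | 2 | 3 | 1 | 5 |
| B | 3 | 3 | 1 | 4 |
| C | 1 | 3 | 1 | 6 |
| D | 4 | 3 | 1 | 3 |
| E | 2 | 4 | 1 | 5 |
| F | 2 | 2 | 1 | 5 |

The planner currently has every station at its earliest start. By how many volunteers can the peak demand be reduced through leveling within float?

12

Early-start peak: h1:18  h2:15  h3:6  h4:3  h5:0  h6:0  h7:0 ⇒ 18.
Leveled (A@1, B@3, C@1, D@2, E@6, F@6): h1:6  h2:6  h3:6  h4:6  h5:6  h6:6  h7:6 ⇒ 6.
Reduction 18 − 6 = 12.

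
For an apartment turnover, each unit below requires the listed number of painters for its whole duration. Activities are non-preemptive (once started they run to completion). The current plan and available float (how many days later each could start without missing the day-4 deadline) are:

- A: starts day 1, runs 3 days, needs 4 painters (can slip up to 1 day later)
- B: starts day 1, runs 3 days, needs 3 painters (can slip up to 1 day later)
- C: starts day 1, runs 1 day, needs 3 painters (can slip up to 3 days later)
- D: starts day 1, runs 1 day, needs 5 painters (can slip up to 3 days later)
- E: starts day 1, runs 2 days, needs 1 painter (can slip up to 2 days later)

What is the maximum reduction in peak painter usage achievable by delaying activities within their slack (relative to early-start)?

8

Early-start peak: d1:16  d2:8  d3:7  d4:0 ⇒ 16.
Leveled (A@1, B@1, C@4, D@4, E@1): d1:8  d2:8  d3:7  d4:8 ⇒ 8.
Reduction 16 − 8 = 8.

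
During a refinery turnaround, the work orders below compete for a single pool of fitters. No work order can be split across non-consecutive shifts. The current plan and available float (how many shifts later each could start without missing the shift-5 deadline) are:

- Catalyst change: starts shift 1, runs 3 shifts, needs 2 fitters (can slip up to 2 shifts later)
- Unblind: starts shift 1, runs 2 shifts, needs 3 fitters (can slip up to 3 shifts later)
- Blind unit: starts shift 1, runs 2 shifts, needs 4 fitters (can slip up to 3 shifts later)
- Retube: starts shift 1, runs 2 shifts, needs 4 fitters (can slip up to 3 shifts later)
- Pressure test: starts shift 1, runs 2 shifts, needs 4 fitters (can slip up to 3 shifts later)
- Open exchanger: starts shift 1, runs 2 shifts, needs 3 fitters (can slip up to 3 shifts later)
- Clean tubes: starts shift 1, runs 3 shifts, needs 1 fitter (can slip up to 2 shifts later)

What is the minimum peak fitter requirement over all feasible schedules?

11

Early-start (Catalyst change@1, Unblind@1, Blind unit@1, Retube@1, Pressure test@1, Open exchanger@1, Clean tubes@1) gives peak 21: s1:21  s2:21  s3:3  s4:0  s5:0.
Shift Retube→3, Pressure test→3, Open exchanger→4.
Schedule Catalyst change@1, Unblind@1, Blind unit@1, Retube@3, Pressure test@3, Open exchanger@4, Clean tubes@1: s1:10  s2:10  s3:11  s4:11  s5:3 — peak 11.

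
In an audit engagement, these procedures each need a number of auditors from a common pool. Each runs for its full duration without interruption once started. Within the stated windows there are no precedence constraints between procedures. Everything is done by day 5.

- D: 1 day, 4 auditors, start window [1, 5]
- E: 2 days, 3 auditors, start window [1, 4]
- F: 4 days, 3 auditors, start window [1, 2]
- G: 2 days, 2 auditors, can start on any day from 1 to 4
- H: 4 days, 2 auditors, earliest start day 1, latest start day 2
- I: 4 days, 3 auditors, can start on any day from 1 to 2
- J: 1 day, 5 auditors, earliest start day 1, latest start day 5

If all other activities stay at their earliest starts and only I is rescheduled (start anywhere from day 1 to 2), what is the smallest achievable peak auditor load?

I@1: d1:22  d2:13  d3:8  d4:8  d5:0 → peak 22
I@2: d1:19  d2:13  d3:8  d4:8  d5:3 → peak 19
Best is I@2, peak 19.

19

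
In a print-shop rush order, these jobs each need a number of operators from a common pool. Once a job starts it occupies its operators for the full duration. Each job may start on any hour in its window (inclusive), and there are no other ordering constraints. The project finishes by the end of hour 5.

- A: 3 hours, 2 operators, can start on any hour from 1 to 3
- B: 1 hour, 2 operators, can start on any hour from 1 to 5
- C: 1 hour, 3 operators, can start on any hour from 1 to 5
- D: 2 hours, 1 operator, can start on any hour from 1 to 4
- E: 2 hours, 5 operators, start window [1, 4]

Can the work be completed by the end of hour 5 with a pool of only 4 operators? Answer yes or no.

no

Total operator-hours = 23; over 5 hours the average is 23/5 > 4, so some hour must exceed 4.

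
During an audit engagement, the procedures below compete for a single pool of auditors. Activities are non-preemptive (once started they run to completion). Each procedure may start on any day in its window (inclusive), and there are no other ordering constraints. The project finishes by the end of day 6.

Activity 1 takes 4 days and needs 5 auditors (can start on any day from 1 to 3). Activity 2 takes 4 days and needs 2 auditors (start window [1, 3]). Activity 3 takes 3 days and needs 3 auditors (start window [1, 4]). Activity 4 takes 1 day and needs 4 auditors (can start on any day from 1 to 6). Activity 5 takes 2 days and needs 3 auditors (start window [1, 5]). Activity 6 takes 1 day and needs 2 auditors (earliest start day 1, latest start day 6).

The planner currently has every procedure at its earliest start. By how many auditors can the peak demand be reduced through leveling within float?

Early-start peak: d1:19  d2:13  d3:10  d4:7  d5:0  d6:0 ⇒ 19.
Leveled (Activity 1@1, Activity 2@1, Activity 3@1, Activity 4@5, Activity 5@4, Activity 6@5): d1:10  d2:10  d3:10  d4:10  d5:9  d6:0 ⇒ 10.
Reduction 19 − 10 = 9.

9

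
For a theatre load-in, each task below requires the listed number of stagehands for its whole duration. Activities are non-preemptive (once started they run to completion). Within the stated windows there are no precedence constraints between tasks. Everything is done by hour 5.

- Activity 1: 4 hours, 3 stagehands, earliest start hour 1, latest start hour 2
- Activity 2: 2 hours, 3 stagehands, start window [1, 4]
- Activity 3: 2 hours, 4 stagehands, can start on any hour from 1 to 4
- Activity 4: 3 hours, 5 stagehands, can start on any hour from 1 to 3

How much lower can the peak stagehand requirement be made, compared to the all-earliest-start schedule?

Early-start peak: h1:15  h2:15  h3:8  h4:3  h5:0 ⇒ 15.
Leveled (Activity 1@1, Activity 2@1, Activity 3@1, Activity 4@3): h1:10  h2:10  h3:8  h4:8  h5:5 ⇒ 10.
Reduction 15 − 10 = 5.

5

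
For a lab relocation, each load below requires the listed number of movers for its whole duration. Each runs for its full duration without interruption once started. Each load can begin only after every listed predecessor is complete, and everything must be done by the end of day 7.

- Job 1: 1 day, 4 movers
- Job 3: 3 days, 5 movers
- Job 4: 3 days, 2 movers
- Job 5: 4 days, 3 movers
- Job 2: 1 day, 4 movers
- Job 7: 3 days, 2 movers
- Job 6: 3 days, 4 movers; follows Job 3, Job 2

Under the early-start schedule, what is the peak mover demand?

Early-start schedule: Job 1@1, Job 3@1, Job 4@1, Job 5@1, Job 2@1, Job 7@1, Job 6@4.
Load per day: day 1: 20, day 2: 12, day 3: 12, day 4: 7, day 5: 4, day 6: 4, day 7: 0.
Peak is 20.

20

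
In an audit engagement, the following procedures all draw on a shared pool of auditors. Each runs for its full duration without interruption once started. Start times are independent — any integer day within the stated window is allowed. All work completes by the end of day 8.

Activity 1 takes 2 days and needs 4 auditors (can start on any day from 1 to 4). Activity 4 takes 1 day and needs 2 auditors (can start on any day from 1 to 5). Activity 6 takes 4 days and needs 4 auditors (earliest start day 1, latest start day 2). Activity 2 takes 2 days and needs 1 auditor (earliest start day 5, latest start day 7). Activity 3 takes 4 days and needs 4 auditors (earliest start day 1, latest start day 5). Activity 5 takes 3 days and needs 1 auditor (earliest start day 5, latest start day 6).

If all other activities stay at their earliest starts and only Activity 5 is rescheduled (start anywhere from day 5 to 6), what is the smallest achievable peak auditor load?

14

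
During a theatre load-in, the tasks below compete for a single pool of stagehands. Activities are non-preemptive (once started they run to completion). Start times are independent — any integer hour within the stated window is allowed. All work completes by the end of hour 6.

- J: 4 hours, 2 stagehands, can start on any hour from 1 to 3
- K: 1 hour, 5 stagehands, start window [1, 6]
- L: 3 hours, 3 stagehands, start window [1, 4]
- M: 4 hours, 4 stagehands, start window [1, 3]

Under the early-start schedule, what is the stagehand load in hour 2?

9

At early start, hour 2 has: J, L, M.
Demand: 2 + 3 + 4 = 9.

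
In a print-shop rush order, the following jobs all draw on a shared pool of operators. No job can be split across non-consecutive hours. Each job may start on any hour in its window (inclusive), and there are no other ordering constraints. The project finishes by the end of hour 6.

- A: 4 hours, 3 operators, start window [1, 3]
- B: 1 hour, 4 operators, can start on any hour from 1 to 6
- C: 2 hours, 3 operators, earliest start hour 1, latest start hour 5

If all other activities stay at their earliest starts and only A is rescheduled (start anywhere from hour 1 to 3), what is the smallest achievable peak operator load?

7

A@1: h1:10  h2:6  h3:3  h4:3  h5:0  h6:0 → peak 10
A@2: h1:7  h2:6  h3:3  h4:3  h5:3  h6:0 → peak 7
A@3: h1:7  h2:3  h3:3  h4:3  h5:3  h6:3 → peak 7
Best is A@2, peak 7.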